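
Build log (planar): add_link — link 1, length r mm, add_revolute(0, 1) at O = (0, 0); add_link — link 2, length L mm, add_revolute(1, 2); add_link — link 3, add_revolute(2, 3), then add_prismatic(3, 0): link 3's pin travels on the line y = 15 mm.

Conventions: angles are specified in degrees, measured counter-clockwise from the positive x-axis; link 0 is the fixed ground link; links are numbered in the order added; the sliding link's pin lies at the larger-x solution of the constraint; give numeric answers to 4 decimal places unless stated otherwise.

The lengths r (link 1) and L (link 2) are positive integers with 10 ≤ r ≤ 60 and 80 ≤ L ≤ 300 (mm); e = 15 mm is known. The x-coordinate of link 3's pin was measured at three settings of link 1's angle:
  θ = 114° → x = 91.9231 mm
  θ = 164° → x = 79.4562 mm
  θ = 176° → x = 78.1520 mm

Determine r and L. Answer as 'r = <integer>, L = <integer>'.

constraint per measurement: (x − r cos θ)² + (r sin θ − e)² = L²
subtracting the θ₁ and θ₂ equations cancels the r² and L² terms:
r = (x₁² − x₂²) / (2[(x₁cos θ₁ + e sin θ₁) − (x₂cos θ₂ + e sin θ₂)]) = 22.0000 → r = 22
L² = (x₁ − r cos θ₁)² + (r sin θ₁ − e)² = 10201.0100 → L = 101.0000 → L = 101
check at θ₃=176°: x = 78.1520 (printed 78.1520) ✓

r = 22, L = 101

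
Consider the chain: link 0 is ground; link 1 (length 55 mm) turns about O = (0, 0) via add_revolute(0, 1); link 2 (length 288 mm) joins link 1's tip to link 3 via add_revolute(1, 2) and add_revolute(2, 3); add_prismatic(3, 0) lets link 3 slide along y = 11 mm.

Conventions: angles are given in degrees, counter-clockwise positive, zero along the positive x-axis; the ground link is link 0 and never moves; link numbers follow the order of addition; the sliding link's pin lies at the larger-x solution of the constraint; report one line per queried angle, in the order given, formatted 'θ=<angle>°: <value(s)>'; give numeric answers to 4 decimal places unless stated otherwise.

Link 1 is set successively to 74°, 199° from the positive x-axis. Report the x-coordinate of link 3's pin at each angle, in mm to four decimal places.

geometry: r = 55 mm, L = 288 mm, e = 11 mm
θ=74°: crank pin P = (r cos θ, r sin θ) = (15.160055, 52.869393)
θ=74°: h = r sin θ − e = 52.869393 − 11 = 41.869393
θ=74°: x = r cos θ + √(L² − h²) = 15.160055 + 284.940264 = 300.100318
θ=199°: crank pin P = (r cos θ, r sin θ) = (-52.003522, -17.906248)
θ=199°: h = r sin θ − e = -17.906248 − 11 = -28.906248
θ=199°: x = r cos θ + √(L² − h²) = -52.003522 + 286.545684 = 234.542162

θ=74°: 300.1003
θ=199°: 234.5422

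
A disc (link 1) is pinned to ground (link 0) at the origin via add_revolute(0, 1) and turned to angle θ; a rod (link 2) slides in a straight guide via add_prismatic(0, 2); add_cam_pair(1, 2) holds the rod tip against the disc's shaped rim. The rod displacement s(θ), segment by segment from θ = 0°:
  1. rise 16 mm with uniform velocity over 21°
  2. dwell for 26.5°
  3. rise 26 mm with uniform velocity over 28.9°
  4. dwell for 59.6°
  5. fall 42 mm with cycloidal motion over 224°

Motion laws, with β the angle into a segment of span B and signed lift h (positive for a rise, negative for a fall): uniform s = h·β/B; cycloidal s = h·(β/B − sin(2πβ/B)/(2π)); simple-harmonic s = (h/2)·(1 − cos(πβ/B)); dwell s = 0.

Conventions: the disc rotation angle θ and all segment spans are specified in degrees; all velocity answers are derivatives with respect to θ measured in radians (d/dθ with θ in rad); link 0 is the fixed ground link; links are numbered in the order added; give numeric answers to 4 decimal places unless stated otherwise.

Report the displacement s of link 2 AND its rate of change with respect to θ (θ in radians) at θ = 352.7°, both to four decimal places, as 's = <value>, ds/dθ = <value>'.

segment 1 (0° to 21°, uniform, h = 16) is passed completely: s = 0.0000 + (16) = 16.0000
segment 2 (21° to 47.5°, dwell): s unchanged at 16.0000
segment 3 (47.5° to 76.4°, uniform, h = 26) is passed completely: s = 16.0000 + (26) = 42.0000
segment 4 (76.4° to 136°, dwell): s unchanged at 42.0000
θ = 352.7° falls in segment 5 (136° to 360°, cycloidal, h = -42): β = 352.7 − 136 = 216.7°, B = 224°; Δs = -42·(0.9674 − sin(2π·0.9674)/(2π)) = -41.9905; s = 42.0000 − 41.9905 = 0.0095
velocity in seg [136°–360°] (cycloidal), θ in radians: β = 216.7° = 3.7821 rad, B = 224° = 3.9095 rad; ds/dθ = (h/B)(1 − cos(2πβ/B)) = ((-42)/3.9095)(1 − cos(2π·0.9674)) = -0.224432 mm/rad

s = 0.0095, ds/dθ = -0.2244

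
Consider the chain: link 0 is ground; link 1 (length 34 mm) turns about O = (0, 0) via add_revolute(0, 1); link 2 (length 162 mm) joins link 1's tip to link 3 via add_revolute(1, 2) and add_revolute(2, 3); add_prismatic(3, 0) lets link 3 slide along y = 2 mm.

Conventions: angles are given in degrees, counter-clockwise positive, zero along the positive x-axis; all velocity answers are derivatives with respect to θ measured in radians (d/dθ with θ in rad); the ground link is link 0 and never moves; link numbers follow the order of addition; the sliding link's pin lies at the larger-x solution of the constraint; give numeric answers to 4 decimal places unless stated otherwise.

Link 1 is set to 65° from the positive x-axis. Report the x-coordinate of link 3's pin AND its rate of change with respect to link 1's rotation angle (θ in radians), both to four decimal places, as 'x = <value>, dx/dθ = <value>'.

geometry: r = 34 mm, L = 162 mm, e = 2 mm
crank pin P = (r cos θ, r sin θ) = (14.369021, 30.814465)
h = r sin θ − e = 30.814465 − 2 = 28.814465
x = r cos θ + √(L² − h²) = 14.369021 + 159.416833 = 173.785854
dx/dθ = −r sin θ − h·r cos θ/√(L² − h²) (θ in radians; h = 28.814465) = -33.411654

x = 173.7859, dx/dθ = -33.4117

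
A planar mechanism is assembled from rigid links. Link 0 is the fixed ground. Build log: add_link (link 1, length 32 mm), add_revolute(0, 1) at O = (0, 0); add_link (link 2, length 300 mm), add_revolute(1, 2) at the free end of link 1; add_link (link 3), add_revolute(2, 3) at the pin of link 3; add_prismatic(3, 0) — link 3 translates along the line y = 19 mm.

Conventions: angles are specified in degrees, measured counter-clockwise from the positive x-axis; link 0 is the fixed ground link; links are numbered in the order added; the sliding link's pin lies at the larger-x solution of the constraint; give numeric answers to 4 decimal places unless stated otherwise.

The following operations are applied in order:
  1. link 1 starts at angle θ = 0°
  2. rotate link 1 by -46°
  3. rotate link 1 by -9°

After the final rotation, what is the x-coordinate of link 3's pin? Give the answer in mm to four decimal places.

geometry: r = 32 mm, L = 300 mm, e = 19 mm; θ starts at 0°
rotate link 1 by -46°: θ ← 0° -46° = -46°
rotate link 1 by -9°: θ ← -46° -9° = -55°
crank pin P = (r cos θ, r sin θ) = (18.354446, -26.212865)
h = r sin θ − e = -26.212865 − 19 = -45.212865
x = r cos θ + √(L² − h²) = 18.354446 + 296.573426 = 314.927872

314.9279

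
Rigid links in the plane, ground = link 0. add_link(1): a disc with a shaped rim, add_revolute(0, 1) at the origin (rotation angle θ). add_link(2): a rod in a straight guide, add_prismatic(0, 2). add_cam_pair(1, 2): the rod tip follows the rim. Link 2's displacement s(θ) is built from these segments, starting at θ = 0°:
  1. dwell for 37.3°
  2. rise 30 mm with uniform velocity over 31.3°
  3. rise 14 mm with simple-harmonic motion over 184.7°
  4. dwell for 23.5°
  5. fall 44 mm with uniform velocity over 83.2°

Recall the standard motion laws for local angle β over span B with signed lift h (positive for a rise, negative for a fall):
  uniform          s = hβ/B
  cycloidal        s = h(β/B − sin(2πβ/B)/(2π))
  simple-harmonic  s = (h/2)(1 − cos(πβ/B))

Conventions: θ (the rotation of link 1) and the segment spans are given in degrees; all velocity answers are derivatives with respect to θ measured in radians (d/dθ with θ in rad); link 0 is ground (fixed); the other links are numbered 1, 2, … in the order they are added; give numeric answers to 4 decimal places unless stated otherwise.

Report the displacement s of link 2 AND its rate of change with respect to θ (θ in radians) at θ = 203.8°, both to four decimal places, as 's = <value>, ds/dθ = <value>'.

segment 1 (0° to 37.3°, dwell): s unchanged at 0.0000
segment 2 (37.3° to 68.6°, uniform, h = 30) is passed completely: s = 0.0000 + (30) = 30.0000
θ = 203.8° falls in segment 3 (68.6° to 253.3°, simple-harmonic, h = 14): β = 203.8 − 68.6 = 135.2°, B = 184.7°; Δs = 14/2·(1 − cos(π·0.7320)) = 11.6620; s = 30.0000 + 11.6620 = 41.6620
velocity in seg [68.6°–253.3°] (simple-harmonic), θ in radians: β = 135.2° = 2.3597 rad, B = 184.7° = 3.2236 rad; ds/dθ = (πh/(2B)) sin(πβ/B) = (π·14/(2·3.2236)) sin(π·0.7320) = 5.088747 mm/rad

s = 41.6620, ds/dθ = 5.0887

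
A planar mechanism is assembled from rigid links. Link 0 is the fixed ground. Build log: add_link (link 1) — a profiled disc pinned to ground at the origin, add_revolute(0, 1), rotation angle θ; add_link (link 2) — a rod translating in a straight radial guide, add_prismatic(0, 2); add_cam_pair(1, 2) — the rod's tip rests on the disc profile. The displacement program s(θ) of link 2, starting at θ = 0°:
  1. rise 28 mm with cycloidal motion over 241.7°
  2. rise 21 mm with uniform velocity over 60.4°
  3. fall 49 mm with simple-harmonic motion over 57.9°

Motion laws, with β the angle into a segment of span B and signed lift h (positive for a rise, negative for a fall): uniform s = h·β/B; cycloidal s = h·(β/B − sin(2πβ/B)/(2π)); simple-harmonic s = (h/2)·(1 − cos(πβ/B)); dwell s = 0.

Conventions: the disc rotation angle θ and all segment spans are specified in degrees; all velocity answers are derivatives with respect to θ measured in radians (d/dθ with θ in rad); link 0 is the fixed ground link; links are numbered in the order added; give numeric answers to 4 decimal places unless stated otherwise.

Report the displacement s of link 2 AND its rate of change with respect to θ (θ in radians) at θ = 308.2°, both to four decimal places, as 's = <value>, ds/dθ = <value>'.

seg 1 [0°–241.7°] cycloidal, h=28: full span → s += 28 → s = 28.0000
seg 2 [241.7°–302.1°] uniform, h=21: full span → s += 21 → s = 49.0000
seg 3 [302.1°–360°] simple-harmonic, h=-49: θ=308.2° here. β=6.1, B=57.9. -49/2·(1 − cos(π·0.1054)) = -1.3298 → s = 47.6702
velocity in seg [302.1°–360°] (simple-harmonic), θ in radians: β = 6.1° = 0.1065 rad, B = 57.9° = 1.0105 rad; ds/dθ = (πh/(2B)) sin(πβ/B) = (π·(-49)/(2·1.0105)) sin(π·0.1054) = -24.751567 mm/rad

s = 47.6702, ds/dθ = -24.7516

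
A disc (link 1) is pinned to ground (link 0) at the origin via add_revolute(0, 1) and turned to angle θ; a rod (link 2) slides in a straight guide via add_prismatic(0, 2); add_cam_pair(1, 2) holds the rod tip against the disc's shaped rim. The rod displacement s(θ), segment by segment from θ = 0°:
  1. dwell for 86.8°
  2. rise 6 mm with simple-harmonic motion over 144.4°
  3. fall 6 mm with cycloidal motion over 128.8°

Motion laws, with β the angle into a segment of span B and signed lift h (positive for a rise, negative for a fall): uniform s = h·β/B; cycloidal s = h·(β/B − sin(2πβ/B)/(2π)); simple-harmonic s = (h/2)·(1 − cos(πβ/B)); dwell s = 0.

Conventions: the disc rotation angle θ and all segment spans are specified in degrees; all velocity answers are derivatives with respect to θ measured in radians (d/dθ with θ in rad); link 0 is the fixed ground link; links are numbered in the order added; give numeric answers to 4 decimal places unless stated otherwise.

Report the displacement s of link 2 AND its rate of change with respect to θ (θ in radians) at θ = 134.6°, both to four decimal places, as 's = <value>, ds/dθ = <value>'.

segment 1 (0° to 86.8°, dwell): s unchanged at 0.0000
θ = 134.6° falls in segment 2 (86.8° to 231.2°, simple-harmonic, h = 6): β = 134.6 − 86.8 = 47.8°, B = 144.4°; Δs = 6/2·(1 − cos(π·0.3310)) = 1.4812; s = 0.0000 + 1.4812 = 1.4812
velocity in seg [86.8°–231.2°] (simple-harmonic), θ in radians: β = 47.8° = 0.8343 rad, B = 144.4° = 2.5203 rad; ds/dθ = (πh/(2B)) sin(πβ/B) = (π·6/(2·2.5203)) sin(π·0.3310) = 3.224954 mm/rad

s = 1.4812, ds/dθ = 3.2250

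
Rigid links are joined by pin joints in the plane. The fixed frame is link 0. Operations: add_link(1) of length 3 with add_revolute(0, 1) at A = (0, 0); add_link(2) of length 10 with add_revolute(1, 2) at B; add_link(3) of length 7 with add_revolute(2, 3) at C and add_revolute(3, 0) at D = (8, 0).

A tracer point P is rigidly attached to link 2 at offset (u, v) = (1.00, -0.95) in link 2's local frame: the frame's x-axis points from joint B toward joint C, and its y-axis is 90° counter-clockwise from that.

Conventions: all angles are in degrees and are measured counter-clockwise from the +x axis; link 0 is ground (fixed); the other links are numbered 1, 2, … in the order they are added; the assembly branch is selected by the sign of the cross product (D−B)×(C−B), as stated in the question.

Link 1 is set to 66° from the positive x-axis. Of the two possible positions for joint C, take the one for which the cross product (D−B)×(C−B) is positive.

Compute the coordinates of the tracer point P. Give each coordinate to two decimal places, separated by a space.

A=(0,0), D=(8.00,0)
B = A + 3.00·(cos66°, sin66°) = (1.2202, 2.7406)
|BD| = 7.3128
circle(B,10.00) ∩ circle(D,7.00): a=7.1434, h=6.9980
  candidates: C₊=(10.4657,6.5514) cross=51.174; C₋=(5.2204,-6.4245) cross=-51.174
  branch + wants cross > 0 → take C=(10.4657,6.5514) (cross=51.174)
ex = (C−B)/|BC| = (0.9245,0.3811); ey = (-0.3811,0.9245)
P = B + 1.00·ex + -0.95·ey = (2.5068,2.2434)

2.51 2.24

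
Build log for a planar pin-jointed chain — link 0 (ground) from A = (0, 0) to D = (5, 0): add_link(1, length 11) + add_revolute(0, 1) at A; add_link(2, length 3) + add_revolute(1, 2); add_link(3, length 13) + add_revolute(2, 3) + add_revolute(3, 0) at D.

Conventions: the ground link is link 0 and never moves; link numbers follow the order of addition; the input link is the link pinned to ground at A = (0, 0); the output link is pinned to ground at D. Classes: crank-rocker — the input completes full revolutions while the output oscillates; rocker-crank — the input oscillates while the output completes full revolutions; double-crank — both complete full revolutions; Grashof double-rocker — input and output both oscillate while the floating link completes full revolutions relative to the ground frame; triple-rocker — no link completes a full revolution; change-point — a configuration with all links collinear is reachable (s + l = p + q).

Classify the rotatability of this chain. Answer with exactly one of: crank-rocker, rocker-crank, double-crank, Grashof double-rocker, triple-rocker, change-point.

lengths: ground=5, input=11, coupler=3, output=13
sorted: s=3 (shortest), l=13 (longest), p+q=16
s + l = 16 vs p + q = 16
s + l = p + q → change-point (collinear configuration reachable)

change-point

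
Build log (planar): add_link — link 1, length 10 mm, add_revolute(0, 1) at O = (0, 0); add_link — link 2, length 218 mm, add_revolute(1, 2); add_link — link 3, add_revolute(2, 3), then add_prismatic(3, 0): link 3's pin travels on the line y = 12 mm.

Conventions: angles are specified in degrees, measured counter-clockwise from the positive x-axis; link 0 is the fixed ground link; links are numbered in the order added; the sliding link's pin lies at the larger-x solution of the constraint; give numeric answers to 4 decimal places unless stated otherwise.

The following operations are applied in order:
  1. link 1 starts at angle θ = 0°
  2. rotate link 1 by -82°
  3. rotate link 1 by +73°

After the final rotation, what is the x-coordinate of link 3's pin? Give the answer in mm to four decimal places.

geometry: r = 10 mm, L = 218 mm, e = 12 mm; θ starts at 0°
rotate link 1 by -82°: θ ← 0° -82° = -82°
rotate link 1 by +73°: θ ← -82° +73° = -9°
crank pin P = (r cos θ, r sin θ) = (9.876883, -1.564345)
h = r sin θ − e = -1.564345 − 12 = -13.564345
x = r cos θ + √(L² − h²) = 9.876883 + 217.577592 = 227.454475

227.4545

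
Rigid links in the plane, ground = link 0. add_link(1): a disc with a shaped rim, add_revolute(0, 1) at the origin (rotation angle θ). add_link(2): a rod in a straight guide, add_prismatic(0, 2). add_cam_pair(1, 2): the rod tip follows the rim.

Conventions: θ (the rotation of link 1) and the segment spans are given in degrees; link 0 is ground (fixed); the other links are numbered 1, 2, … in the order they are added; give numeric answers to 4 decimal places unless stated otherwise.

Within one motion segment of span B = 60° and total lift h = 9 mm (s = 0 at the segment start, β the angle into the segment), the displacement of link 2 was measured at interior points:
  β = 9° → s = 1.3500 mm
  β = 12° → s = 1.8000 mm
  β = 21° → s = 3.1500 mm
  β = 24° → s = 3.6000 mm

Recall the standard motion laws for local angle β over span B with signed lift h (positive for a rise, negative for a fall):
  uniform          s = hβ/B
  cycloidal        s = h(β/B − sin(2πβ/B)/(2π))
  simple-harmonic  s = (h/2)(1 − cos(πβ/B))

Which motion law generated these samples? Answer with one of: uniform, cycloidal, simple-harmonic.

candidates at β/B = r: uniform s = h·r (linear in β); cycloidal s = h·(r − sin(2πr)/(2π)); simple-harmonic s = (h/2)(1 − cos(πr))
β=9°: printed 1.3500 | uniform 1.3500, cycloidal 0.1912, simple-harmonic 0.4905
β=12°: printed 1.8000 | uniform 1.8000, cycloidal 0.4377, simple-harmonic 0.8594
β=21°: printed 3.1500 | uniform 3.1500, cycloidal 1.9912, simple-harmonic 2.4570
β=24°: printed 3.6000 | uniform 3.6000, cycloidal 2.7581, simple-harmonic 3.1094
only one law matches every sample → uniform

uniform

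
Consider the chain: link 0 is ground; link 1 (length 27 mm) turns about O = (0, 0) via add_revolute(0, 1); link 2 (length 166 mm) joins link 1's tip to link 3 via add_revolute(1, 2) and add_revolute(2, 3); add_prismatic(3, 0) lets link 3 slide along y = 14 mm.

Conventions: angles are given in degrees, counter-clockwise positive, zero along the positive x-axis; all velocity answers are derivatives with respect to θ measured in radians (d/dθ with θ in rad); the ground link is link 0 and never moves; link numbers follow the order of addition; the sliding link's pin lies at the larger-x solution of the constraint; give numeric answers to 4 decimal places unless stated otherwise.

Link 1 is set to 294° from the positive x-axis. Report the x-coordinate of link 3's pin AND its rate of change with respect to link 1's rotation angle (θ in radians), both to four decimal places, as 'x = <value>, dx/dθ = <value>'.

geometry: r = 27 mm, L = 166 mm, e = 14 mm
crank pin P = (r cos θ, r sin θ) = (10.981889, -24.665727)
h = r sin θ − e = -24.665727 − 14 = -38.665727
x = r cos θ + √(L² − h²) = 10.981889 + 161.434078 = 172.415967
dx/dθ = −r sin θ − h·r cos θ/√(L² − h²) (θ in radians; h = -38.665727) = 27.296044

x = 172.4160, dx/dθ = 27.2960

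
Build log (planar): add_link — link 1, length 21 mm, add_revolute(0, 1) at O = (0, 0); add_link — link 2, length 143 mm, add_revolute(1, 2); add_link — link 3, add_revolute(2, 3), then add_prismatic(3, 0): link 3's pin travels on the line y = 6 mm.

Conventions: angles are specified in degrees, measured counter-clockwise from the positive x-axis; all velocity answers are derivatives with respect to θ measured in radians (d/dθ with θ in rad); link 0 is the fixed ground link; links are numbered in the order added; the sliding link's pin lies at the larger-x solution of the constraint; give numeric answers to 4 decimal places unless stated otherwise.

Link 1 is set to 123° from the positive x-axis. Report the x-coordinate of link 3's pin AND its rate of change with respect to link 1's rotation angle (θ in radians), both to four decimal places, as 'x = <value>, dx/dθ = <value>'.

geometry: r = 21 mm, L = 143 mm, e = 6 mm
crank pin P = (r cos θ, r sin θ) = (-11.437420, 17.612082)
h = r sin θ − e = 17.612082 − 6 = 11.612082
x = r cos θ + √(L² − h²) = -11.437420 + 142.527750 = 131.090330
dx/dθ = −r sin θ − h·r cos θ/√(L² − h²) (θ in radians; h = 11.612082) = -16.680248

x = 131.0903, dx/dθ = -16.6802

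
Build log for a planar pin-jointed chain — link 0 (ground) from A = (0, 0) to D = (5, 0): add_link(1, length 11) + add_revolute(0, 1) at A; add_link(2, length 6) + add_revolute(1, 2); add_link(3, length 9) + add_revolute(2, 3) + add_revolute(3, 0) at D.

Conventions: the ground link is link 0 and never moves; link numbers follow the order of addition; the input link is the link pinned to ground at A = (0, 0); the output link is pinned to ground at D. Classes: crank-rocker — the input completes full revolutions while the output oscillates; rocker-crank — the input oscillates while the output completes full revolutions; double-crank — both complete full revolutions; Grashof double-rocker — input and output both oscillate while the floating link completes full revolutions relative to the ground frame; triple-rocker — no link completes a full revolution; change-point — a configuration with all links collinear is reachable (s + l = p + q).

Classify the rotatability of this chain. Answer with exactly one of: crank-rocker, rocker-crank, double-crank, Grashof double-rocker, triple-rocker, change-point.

lengths: ground=5, input=11, coupler=6, output=9
sorted: s=5 (shortest), l=11 (longest), p+q=15
s + l = 16 vs p + q = 15
s + l > p + q → non-Grashof → no link fully rotates → triple-rocker

triple-rocker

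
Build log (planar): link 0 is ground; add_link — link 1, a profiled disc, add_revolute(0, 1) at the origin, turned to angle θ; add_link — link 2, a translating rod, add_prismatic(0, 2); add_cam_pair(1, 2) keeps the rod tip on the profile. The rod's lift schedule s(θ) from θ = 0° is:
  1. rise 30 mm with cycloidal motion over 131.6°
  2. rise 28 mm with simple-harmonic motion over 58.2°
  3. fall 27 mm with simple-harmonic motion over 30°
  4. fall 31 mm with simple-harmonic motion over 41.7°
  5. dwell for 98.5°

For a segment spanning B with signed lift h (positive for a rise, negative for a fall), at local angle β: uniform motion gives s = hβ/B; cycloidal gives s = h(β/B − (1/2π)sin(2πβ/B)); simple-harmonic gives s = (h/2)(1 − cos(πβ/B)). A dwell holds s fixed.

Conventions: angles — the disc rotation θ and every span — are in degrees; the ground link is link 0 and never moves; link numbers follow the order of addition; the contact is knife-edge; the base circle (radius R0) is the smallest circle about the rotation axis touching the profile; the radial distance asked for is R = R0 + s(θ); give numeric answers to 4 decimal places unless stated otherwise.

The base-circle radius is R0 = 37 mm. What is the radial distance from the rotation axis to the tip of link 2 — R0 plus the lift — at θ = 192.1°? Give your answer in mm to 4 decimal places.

seg 1 [0°–131.6°] cycloidal, h=30: full span → s += 30 → s = 30.0000
seg 2 [131.6°–189.8°] simple-harmonic, h=28: full span → s += 28 → s = 58.0000
seg 3 [189.8°–219.8°] simple-harmonic, h=-27: θ=192.1° here. β=2.3, B=30. -27/2·(1 − cos(π·0.0767)) = -0.3897 → s = 57.6103
R = R0 + s = 37 + 57.6103 = 94.6103

94.6103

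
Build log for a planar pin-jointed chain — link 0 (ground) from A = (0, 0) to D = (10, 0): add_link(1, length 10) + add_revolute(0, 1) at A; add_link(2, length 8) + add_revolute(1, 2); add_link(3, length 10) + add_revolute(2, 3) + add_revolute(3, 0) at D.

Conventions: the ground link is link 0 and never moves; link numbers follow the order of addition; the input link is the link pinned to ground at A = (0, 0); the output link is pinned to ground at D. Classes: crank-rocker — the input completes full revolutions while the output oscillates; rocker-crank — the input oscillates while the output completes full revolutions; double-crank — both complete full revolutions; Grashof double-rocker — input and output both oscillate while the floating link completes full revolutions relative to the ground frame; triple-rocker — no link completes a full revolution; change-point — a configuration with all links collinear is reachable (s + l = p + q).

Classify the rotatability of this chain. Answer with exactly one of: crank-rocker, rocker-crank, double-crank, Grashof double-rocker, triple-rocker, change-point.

lengths: ground=10, input=10, coupler=8, output=10
sorted: s=8 (shortest), l=10 (longest), p+q=20
s + l = 18 vs p + q = 20
s + l < p + q (Grashof) with shortest = coupler link → Grashof double-rocker

Grashof double-rocker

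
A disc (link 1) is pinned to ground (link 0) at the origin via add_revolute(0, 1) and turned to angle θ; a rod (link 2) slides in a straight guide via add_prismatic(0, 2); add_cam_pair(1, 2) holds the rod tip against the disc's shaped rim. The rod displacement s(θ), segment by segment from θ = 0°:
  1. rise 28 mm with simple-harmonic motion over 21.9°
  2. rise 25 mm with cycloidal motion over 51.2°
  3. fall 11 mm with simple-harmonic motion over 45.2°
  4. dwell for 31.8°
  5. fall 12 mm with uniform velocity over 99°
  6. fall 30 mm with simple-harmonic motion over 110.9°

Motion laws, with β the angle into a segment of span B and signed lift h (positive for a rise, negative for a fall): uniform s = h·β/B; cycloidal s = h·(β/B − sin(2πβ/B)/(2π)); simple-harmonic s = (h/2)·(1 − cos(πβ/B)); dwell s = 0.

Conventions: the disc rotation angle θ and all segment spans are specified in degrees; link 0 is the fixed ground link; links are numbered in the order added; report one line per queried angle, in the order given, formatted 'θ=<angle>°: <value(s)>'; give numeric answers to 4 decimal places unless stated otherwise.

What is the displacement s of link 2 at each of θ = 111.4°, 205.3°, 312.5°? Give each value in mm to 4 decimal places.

segment 1 (0° to 21.9°, simple-harmonic, h = 28) is passed completely: s = 0.0000 + (28) = 28.0000
segment 2 (21.9° to 73.1°, cycloidal, h = 25) is passed completely: s = 28.0000 + (25) = 53.0000
θ = 111.4° falls in segment 3 (73.1° to 118.3°, simple-harmonic, h = -11): β = 111.4 − 73.1 = 38.3°, B = 45.2°; Δs = -11/2·(1 − cos(π·0.8473)) = -10.3795; s = 53.0000 − 10.3795 = 42.6205
segment 3 (73.1° to 118.3°, simple-harmonic, h = -11) is passed completely: s = 53.0000 + (-11) = 42.0000
segment 4 (118.3° to 150.1°, dwell): s unchanged at 42.0000
θ = 205.3° falls in segment 5 (150.1° to 249.1°, uniform, h = -12): β = 205.3 − 150.1 = 55.2°, B = 99°; Δs = -12·55.2/99 = -6.6909; s = 42.0000 − 6.6909 = 35.3091
segment 5 (150.1° to 249.1°, uniform, h = -12) is passed completely: s = 42.0000 + (-12) = 30.0000
θ = 312.5° falls in segment 6 (249.1° to 360°, simple-harmonic, h = -30): β = 312.5 − 249.1 = 63.4°, B = 110.9°; Δs = -30/2·(1 − cos(π·0.5717)) = -18.3496; s = 30.0000 − 18.3496 = 11.6504

θ=111.4°: 42.6205
θ=205.3°: 35.3091
θ=312.5°: 11.6504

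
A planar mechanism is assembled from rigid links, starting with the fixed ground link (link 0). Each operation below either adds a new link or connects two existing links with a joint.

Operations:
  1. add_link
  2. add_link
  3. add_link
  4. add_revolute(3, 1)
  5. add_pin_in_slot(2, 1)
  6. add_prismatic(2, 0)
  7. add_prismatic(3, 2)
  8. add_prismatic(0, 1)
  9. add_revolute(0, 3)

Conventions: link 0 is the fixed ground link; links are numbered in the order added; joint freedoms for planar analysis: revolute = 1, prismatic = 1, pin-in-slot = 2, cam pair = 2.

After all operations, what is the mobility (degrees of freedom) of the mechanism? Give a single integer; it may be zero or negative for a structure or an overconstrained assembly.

L=1 J1=0 J2=0
add link → L=2 J1=0 J2=0
add link → L=3 J1=0 J2=0
add link → L=4 J1=0 J2=0
R@3,1 dof=1 J1 → L=4 J1=1 J2=0
PS@2,1 dof=2 J2 → L=4 J1=1 J2=1
P@2,0 dof=1 J1 → L=4 J1=2 J2=1
P@3,2 dof=1 J1 → L=4 J1=3 J2=1
P@0,1 dof=1 J1 → L=4 J1=4 J2=1
R@0,3 dof=1 J1 → L=4 J1=5 J2=1
M=3(L−1)−2J1−J2=3·3−2·5−1=-2

M = -2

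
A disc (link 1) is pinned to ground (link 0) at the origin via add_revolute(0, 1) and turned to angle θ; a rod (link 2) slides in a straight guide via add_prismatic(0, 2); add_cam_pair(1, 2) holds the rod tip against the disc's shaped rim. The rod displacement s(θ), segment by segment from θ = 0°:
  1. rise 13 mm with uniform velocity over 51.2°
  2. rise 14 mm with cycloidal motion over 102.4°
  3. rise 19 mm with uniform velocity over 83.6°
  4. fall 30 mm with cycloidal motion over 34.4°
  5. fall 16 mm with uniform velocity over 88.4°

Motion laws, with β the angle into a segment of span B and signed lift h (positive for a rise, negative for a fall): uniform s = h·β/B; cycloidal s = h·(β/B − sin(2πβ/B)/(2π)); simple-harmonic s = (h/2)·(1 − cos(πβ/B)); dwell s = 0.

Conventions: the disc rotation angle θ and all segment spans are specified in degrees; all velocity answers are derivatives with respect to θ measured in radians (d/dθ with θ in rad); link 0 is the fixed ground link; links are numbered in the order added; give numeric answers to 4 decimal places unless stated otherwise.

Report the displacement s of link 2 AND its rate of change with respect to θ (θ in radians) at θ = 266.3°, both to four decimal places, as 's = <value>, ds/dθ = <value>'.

segment 1 (0° to 51.2°, uniform, h = 13) is passed completely: s = 0.0000 + (13) = 13.0000
segment 2 (51.2° to 153.6°, cycloidal, h = 14) is passed completely: s = 13.0000 + (14) = 27.0000
segment 3 (153.6° to 237.2°, uniform, h = 19) is passed completely: s = 27.0000 + (19) = 46.0000
θ = 266.3° falls in segment 4 (237.2° to 271.6°, cycloidal, h = -30): β = 266.3 − 237.2 = 29.1°, B = 34.4°; Δs = -30·(0.8459 − sin(2π·0.8459)/(2π)) = -29.3112; s = 46.0000 − 29.3112 = 16.6888
velocity in seg [237.2°–271.6°] (cycloidal), θ in radians: β = 29.1° = 0.5079 rad, B = 34.4° = 0.6004 rad; ds/dθ = (h/B)(1 − cos(2πβ/B)) = ((-30)/0.6004)(1 − cos(2π·0.8459)) = -21.640422 mm/rad

s = 16.6888, ds/dθ = -21.6404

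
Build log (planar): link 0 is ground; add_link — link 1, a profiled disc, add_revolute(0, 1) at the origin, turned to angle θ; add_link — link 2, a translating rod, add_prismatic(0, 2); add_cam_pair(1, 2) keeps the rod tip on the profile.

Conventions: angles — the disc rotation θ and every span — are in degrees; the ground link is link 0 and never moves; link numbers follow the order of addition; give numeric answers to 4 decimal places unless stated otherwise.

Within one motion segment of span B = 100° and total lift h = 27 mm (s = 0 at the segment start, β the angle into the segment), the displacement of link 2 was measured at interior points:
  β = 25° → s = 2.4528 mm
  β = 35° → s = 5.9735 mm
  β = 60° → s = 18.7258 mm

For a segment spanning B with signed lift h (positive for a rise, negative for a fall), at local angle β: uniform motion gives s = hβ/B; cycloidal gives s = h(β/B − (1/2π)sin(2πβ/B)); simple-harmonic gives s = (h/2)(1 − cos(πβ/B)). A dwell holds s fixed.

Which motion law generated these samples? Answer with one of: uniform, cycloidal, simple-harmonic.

candidates at β/B = r: uniform s = h·r (linear in β); cycloidal s = h·(r − sin(2πr)/(2π)); simple-harmonic s = (h/2)(1 − cos(πr))
β=25°: printed 2.4528 | uniform 6.7500, cycloidal 2.4528, simple-harmonic 3.9541
β=35°: printed 5.9735 | uniform 9.4500, cycloidal 5.9735, simple-harmonic 7.3711
β=60°: printed 18.7258 | uniform 16.2000, cycloidal 18.7258, simple-harmonic 17.6717
only one law matches every sample → cycloidal

cycloidal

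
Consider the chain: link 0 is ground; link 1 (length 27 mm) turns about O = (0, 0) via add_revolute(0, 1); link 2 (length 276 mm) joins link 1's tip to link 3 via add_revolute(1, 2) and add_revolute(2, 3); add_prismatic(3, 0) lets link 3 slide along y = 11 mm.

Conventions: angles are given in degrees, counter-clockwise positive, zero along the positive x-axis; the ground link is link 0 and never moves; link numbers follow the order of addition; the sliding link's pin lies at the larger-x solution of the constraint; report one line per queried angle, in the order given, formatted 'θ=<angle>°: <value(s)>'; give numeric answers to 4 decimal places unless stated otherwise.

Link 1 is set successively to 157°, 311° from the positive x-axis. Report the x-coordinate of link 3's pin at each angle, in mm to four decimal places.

geometry: r = 27 mm, L = 276 mm, e = 11 mm
θ=157°: crank pin P = (r cos θ, r sin θ) = (-24.853631, 10.549740)
θ=157°: h = r sin θ − e = 10.549740 − 11 = -0.450260
θ=157°: x = r cos θ + √(L² − h²) = -24.853631 + 275.999633 = 251.146002
θ=311°: crank pin P = (r cos θ, r sin θ) = (17.713594, -20.377159)
θ=311°: h = r sin θ − e = -20.377159 − 11 = -31.377159
θ=311°: x = r cos θ + √(L² − h²) = 17.713594 + 274.210638 = 291.924232

θ=157°: 251.1460
θ=311°: 291.9242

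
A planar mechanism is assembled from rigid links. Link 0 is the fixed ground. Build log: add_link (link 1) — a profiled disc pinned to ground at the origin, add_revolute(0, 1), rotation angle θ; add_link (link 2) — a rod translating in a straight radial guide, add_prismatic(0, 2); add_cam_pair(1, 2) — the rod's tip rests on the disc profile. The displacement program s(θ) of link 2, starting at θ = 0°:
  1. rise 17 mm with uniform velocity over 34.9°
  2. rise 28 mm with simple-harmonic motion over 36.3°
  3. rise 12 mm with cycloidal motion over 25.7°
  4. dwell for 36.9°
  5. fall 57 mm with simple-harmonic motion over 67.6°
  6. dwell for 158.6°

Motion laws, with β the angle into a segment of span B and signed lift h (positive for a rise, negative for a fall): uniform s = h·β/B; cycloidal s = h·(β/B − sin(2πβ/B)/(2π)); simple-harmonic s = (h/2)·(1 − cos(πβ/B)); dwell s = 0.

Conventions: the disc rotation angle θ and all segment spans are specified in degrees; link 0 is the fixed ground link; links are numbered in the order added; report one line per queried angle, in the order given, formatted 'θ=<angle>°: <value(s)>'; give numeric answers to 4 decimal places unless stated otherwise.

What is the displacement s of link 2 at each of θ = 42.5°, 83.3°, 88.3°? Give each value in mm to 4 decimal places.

seg 1 [0°–34.9°] uniform, h=17: full span → s += 17 → s = 17.0000
seg 2 [34.9°–71.2°] simple-harmonic, h=28: θ=42.5° here. β=7.6, B=36.3. 28/2·(1 − cos(π·0.2094)) = 2.9208 → s = 19.9208
seg 2 [34.9°–71.2°] simple-harmonic, h=28: full span → s += 28 → s = 45.0000
seg 3 [71.2°–96.9°] cycloidal, h=12: θ=83.3° here. β=12.1, B=25.7. 12·(0.4708 − sin(2π·0.4708)/(2π)) = 5.3016 → s = 50.3016
seg 3 [71.2°–96.9°] cycloidal, h=12: θ=88.3° here. β=17.1, B=25.7. 12·(0.6654 − sin(2π·0.6654)/(2π)) = 9.6306 → s = 54.6306

θ=42.5°: 19.9208
θ=83.3°: 50.3016
θ=88.3°: 54.6306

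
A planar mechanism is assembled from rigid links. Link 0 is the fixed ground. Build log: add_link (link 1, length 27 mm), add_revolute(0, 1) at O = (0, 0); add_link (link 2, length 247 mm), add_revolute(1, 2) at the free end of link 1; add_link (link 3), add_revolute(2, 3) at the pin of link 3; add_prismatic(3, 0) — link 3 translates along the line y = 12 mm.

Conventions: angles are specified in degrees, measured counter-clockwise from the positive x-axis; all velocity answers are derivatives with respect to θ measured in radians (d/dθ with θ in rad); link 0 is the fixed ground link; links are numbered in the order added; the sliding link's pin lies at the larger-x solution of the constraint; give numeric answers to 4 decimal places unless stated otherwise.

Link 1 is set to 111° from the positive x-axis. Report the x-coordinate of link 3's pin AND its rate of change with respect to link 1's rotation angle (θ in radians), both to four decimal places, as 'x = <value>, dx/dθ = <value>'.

geometry: r = 27 mm, L = 247 mm, e = 12 mm
crank pin P = (r cos θ, r sin θ) = (-9.675935, 25.206672)
h = r sin θ − e = 25.206672 − 12 = 13.206672
x = r cos θ + √(L² − h²) = -9.675935 + 246.646678 = 236.970743
dx/dθ = −r sin θ − h·r cos θ/√(L² − h²) (θ in radians; h = 13.206672) = -24.688575

x = 236.9707, dx/dθ = -24.6886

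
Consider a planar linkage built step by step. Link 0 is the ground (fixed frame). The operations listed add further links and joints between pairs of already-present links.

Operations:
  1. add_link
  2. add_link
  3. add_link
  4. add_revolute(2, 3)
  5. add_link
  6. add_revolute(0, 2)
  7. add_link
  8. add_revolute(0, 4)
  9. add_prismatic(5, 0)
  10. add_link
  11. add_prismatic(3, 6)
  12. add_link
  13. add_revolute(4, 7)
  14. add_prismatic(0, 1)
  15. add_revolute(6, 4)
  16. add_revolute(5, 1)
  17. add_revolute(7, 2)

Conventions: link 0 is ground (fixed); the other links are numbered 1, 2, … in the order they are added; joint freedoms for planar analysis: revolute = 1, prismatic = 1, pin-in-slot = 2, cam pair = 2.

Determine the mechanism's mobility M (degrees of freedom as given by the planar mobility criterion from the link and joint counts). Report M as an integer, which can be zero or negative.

link 0 = ground. State L|J1|J2 = 1|0|0
+link1  2|0|0
+link2  3|0|0
+link3  4|0|0
R(2,3) f=1→J1  4|1|0
+link4  5|1|0
R(0,2) f=1→J1  5|2|0
+link5  6|2|0
R(0,4) f=1→J1  6|3|0
P(5,0) f=1→J1  6|4|0
+link6  7|4|0
P(3,6) f=1→J1  7|5|0
+link7  8|5|0
R(4,7) f=1→J1  8|6|0
P(0,1) f=1→J1  8|7|0
R(6,4) f=1→J1  8|8|0
R(5,1) f=1→J1  8|9|0
R(7,2) f=1→J1  8|10|0
M = 3(8−1)−2·10−0 = 21−20−0 = 1

M = 1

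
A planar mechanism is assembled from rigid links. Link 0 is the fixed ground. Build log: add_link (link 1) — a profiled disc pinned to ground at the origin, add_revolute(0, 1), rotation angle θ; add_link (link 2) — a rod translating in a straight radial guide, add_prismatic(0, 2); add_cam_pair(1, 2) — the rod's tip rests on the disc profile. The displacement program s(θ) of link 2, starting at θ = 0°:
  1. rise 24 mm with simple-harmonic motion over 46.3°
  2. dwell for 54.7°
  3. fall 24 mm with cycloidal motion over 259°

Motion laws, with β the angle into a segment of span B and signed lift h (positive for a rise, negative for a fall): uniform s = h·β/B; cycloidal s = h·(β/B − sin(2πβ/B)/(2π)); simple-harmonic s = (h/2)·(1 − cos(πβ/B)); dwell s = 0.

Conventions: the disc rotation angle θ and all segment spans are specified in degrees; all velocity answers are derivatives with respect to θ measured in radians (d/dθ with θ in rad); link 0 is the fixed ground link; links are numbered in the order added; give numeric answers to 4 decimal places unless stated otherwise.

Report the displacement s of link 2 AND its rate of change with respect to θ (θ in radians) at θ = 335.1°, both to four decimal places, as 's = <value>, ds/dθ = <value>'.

seg 1 [0°–46.3°] simple-harmonic, h=24: full span → s += 24 → s = 24.0000
seg 2 [46.3°–101°] dwell: s stays 24.0000
seg 3 [101°–360°] cycloidal, h=-24: θ=335.1° here. β=234.1, B=259. -24·(0.9039 − sin(2π·0.9039)/(2π)) = -23.8622 → s = 0.1378
velocity in seg [101°–360°] (cycloidal), θ in radians: β = 234.1° = 4.0858 rad, B = 259° = 4.5204 rad; ds/dθ = (h/B)(1 − cos(2πβ/B)) = ((-24)/4.5204)(1 − cos(2π·0.9039)) = -0.939544 mm/rad

s = 0.1378, ds/dθ = -0.9395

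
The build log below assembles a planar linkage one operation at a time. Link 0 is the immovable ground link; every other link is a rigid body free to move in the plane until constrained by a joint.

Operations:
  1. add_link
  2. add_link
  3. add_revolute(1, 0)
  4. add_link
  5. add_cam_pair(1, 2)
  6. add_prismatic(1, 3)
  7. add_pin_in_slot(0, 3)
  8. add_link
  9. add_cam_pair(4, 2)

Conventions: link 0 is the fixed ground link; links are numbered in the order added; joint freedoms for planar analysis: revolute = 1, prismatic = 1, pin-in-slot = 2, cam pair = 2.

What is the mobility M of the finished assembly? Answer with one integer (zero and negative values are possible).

ground; <1,0,0>
#1 <2,0,0>
#2 <3,0,0>
R:1↔0 J1 <3,1,0>
#3 <4,1,0>
C:1↔2 J2 <4,1,1>
P:1↔3 J1 <4,2,1>
PS:0↔3 J2 <4,2,2>
#4 <5,2,2>
C:4↔2 J2 <5,2,3>
3×4 − 2×2 − 1×3 = 5

M = 5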